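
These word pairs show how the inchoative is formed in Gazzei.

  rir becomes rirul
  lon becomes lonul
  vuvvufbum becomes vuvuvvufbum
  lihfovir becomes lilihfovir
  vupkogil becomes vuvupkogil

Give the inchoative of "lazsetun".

lalazsetun

rir and lihfovir both end in -r yet inflect differently (rirul, lilihfovir), so the final letter is not what conditions the rule; the number of vowels is.
"lazsetun" has 3 vowels. The stems with 3 vowels (vupkogil → vuvupkogil, vuvvufbum → vuvuvvufbum, lihfovir → lilihfovir) repeat the first consonant+vowel as a prefix.
The other pattern: stems with 1 vowel add -ul.
So lazsetun → lalazsetun.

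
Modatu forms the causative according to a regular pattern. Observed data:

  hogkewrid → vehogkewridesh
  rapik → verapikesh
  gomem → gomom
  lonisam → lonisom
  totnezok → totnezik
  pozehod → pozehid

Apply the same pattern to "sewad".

sewod

"sewad" has last vowel 'a'. The one such stem in the data (lonisam → lonisom) changes the last vowel to 'o' (as does gomem), so the same rule applies.
So sewad → sewod.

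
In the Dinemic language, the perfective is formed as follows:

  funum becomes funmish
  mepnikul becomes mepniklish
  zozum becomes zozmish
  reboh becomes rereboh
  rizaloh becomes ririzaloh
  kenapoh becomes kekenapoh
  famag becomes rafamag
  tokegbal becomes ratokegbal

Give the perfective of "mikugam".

mepnikul and tokegbal both end in -l yet inflect differently (mepniklish, ratokegbal), so the final letter is not what conditions the rule; the last vowel is.
"mikugam" has last vowel 'a'. The stems whose last vowel is 'a' (famag → rafamag, tokegbal → ratokegbal) add the prefix ra-.
The other patterns: stems whose last vowel is 'u' delete the last vowel and add -ish; stems whose last vowel is 'o' repeat the first consonant+vowel as a prefix.
So mikugam → ramikugam.

ramikugam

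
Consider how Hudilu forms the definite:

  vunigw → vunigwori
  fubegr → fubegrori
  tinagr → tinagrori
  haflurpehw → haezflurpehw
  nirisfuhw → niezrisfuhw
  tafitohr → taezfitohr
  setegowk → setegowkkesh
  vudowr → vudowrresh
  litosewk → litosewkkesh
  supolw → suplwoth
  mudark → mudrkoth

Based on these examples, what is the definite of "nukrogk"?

"nukrogk" has second-to-last letter 'g'. The stems whose second-to-last letter is 'g' (vunigw → vunigwori, fubegr → fubegrori, tinagr → tinagrori) add -ori.
The other patterns: stems whose second-to-last letter is 'h' insert -ez- after the first vowel; stems whose second-to-last letter is 'w' double the final consonant and add -esh; stems whose second-to-last letter is 'l' or 'r' delete the last vowel and add -oth.
So nukrogk → nukrogkori.

nukrogkori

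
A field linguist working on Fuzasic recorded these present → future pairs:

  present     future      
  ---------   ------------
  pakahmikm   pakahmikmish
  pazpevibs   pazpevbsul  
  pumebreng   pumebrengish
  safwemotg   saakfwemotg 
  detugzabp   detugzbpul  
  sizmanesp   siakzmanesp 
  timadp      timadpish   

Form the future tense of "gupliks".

gupliksish

"gupliks" has second-to-last letter 'k'. The one such stem in the data (pakahmikm → pakahmikmish) adds -ish, so the same rule applies.
The other patterns: stems whose second-to-last letter is 'b' delete the last vowel and add -ul; stems whose second-to-last letter is 's' or 't' insert -ak- after the first vowel.
So gupliks → gupliksish.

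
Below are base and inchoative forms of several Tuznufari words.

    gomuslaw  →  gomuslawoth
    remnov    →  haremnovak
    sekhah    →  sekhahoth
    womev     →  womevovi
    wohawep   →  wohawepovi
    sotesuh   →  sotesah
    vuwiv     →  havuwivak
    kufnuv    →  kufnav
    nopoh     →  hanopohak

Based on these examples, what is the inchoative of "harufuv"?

harufav

"harufuv" has last vowel 'u'. The stems whose last vowel is 'u' (kufnuv → kufnav, sotesuh → sotesah) change the last vowel to 'a'.
So harufuv → harufav.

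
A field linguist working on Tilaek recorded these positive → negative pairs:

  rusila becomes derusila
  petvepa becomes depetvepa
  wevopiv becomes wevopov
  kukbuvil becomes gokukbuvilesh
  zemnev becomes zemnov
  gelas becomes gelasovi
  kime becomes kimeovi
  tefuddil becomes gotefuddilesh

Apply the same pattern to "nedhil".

wevopiv and kukbuvil both have last vowel 'i' yet inflect differently (wevopov, gokukbuvilesh), so the last vowel is not what conditions the rule; the final letter is.
"nedhil" ends in -l. The stems ending in -l (kukbuvil → gokukbuvilesh, tefuddil → gotefuddilesh) add go- … -esh around the stem.
The other patterns: stems ending in -v change the last vowel to 'o'; stems ending in -a add the prefix de-; stems ending in -e or -s add -ovi.
So nedhil → gonedhilesh.

gonedhilesh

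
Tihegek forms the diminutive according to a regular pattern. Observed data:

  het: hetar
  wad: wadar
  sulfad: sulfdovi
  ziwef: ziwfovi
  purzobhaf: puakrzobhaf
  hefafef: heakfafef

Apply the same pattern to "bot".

botar

wad and sulfad both end in -d yet inflect differently (wadar, sulfdovi), so the final letter is not what conditions the rule; the number of vowels is.
"bot" has 1 vowel. The stems with 1 vowel (het → hetar, wad → wadar) add -ar.
So bot → botar.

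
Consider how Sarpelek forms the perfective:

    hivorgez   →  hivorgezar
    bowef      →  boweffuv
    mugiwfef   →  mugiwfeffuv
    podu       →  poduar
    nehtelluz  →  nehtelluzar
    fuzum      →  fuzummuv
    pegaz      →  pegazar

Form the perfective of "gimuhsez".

nehtelluz and fuzum both have last vowel 'u' yet inflect differently (nehtelluzar, fuzummuv), so the last vowel is not what conditions the rule; the final letter is.
"gimuhsez" ends in -z. The stems ending in -z (hivorgez → hivorgezar, nehtelluz → nehtelluzar, pegaz → pegazar) add -ar.
The other pattern: stems ending in -f or -m double the final consonant and add -uv.
So gimuhsez → gimuhsezar.

gimuhsezar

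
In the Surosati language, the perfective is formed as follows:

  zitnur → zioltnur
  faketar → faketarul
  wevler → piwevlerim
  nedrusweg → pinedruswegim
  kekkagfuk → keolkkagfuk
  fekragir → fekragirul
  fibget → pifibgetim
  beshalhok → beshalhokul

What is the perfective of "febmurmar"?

febmurmarul

zitnur and wevler both end in -r yet inflect differently (zioltnur, piwevlerim), so the final letter is not what conditions the rule; the last vowel is.
"febmurmar" has last vowel 'a'. The one such stem in the data (faketar → faketarul) adds -ul, so the same rule applies.
The other patterns: stems whose last vowel is 'u' insert -ol- after the first vowel; stems whose last vowel is 'e' add pi- … -im around the stem.
So febmurmar → febmurmarul.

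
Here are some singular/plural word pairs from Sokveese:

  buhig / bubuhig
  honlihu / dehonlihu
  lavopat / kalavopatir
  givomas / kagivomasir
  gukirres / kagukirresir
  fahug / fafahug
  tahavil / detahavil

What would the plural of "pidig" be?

pipidig

fahug and honlihu both have last vowel 'u' yet inflect differently (fafahug, dehonlihu), so the last vowel is not what conditions the rule; the final letter is.
"pidig" ends in -g. The stems ending in -g (fahug → fafahug, buhig → bubuhig) repeat the first consonant+vowel as a prefix.
The other patterns: stems ending in -s or -t add ka- … -ir around the stem; stems ending in -l or -u add the prefix de-.
So pidig → pipidig.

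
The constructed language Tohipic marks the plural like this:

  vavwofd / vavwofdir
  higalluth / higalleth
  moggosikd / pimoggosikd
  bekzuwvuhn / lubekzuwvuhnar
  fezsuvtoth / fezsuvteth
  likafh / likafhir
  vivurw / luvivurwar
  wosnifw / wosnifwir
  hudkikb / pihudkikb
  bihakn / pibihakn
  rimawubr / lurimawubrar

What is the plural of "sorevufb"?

higalluth and likafh both end in -h yet inflect differently (higalleth, likafhir), so the final letter is not what conditions the rule; the second-to-last letter is.
"sorevufb" has second-to-last letter 'f'. The stems whose second-to-last letter is 'f' (vavwofd → vavwofdir, wosnifw → wosnifwir, likafh → likafhir) add -ir.
So sorevufb → sorevufbir.

sorevufbir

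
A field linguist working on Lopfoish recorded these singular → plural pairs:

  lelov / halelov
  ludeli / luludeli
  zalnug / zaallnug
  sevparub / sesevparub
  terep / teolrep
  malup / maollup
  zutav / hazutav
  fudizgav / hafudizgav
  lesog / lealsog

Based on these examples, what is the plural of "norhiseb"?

nonorhiseb

lelov and lesog both have last vowel 'o' yet inflect differently (halelov, lealsog), so the last vowel is not what conditions the rule; the final letter is.
"norhiseb" ends in -b. The one such stem in the data (sevparub → sesevparub) repeats the first consonant+vowel as a prefix (as does ludeli), so the same rule applies.
So norhiseb → nonorhiseb.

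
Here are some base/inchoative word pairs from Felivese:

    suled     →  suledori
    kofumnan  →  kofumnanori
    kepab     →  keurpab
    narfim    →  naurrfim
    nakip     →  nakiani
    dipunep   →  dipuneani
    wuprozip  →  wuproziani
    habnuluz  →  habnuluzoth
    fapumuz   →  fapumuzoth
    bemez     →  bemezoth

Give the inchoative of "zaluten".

kofumnan and kepab both have last vowel 'a' yet inflect differently (kofumnanori, keurpab), so the last vowel is not what conditions the rule; the final letter is.
"zaluten" ends in -n. The one such stem in the data (kofumnan → kofumnanori) adds -ori, so the same rule applies.
The other patterns: stems ending in -b or -m insert -ur- after the first vowel; stems ending in -p drop the final letter and add -ani; stems ending in -z add -oth.
So zaluten → zalutenori.

zalutenori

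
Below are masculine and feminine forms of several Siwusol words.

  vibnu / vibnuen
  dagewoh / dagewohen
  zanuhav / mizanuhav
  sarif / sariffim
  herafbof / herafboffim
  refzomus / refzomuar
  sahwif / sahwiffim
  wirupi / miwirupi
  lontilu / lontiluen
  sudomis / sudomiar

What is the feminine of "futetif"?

futetiffim

wirupi and sudomis both have last vowel 'i' yet inflect differently (miwirupi, sudomiar), so the last vowel is not what conditions the rule; the final letter is.
"futetif" ends in -f. The stems ending in -f (sarif → sariffim, sahwif → sahwiffim, herafbof → herafboffim) double the final consonant and add -im.
The other patterns: stems ending in -i or -v add the prefix mi-; stems ending in -s drop the final letter and add -ar; stems ending in -h or -u add -en.
So futetif → futetiffim.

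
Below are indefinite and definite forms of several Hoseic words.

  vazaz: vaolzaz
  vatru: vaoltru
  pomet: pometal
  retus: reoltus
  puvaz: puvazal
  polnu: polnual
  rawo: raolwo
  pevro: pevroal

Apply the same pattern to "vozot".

"vozot" begins with v-. The stems beginning with v- (vazaz → vaolzaz, vatru → vaoltru) insert -ol- after the first vowel.
The other pattern: stems beginning with p- add -al.
So vozot → voolzot.

voolzot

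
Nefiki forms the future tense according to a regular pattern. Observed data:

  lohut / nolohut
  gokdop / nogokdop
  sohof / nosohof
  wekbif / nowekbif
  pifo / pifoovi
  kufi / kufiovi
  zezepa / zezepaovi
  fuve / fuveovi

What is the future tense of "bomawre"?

gokdop and pifo both have last vowel 'o' yet inflect differently (nogokdop, pifoovi), so the last vowel is not what conditions the rule; whether the stem ends in a vowel or a consonant is.
"bomawre" ends in a vowel. The stems ending in a vowel (pifo → pifoovi, kufi → kufiovi, zezepa → zezepaovi) add -ovi.
The other pattern: stems ending in a consonant add the prefix no-.
So bomawre → bomawreovi.

bomawreovi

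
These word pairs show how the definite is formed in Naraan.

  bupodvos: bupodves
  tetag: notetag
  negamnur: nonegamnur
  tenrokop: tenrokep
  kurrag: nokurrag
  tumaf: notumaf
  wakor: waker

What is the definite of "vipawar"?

novipawar

wakor and negamnur both end in -r yet inflect differently (waker, nonegamnur), so the final letter is not what conditions the rule; the last vowel is.
"vipawar" has last vowel 'a'. The stems whose last vowel is 'a' (tetag → notetag, kurrag → nokurrag, tumaf → notumaf) add the prefix no-.
The other pattern: stems whose last vowel is 'o' change the last vowel to 'e'.
So vipawar → novipawar.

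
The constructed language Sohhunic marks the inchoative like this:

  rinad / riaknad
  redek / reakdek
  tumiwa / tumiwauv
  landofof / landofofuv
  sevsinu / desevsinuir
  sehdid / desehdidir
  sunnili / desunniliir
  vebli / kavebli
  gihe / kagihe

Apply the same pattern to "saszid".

rinad and sehdid both end in -d yet inflect differently (riaknad, desehdidir), so the final letter is not what conditions the rule; the first letter is.
"saszid" begins with s-. The stems beginning with s- (sevsinu → desevsinuir, sehdid → desehdidir, sunnili → desunniliir) add de- … -ir around the stem.
The other patterns: stems beginning with r- insert -ak- after the first vowel; stems beginning with l- or t- add -uv; stems beginning with g- or v- add the prefix ka-.
So saszid → desaszidir.

desaszidir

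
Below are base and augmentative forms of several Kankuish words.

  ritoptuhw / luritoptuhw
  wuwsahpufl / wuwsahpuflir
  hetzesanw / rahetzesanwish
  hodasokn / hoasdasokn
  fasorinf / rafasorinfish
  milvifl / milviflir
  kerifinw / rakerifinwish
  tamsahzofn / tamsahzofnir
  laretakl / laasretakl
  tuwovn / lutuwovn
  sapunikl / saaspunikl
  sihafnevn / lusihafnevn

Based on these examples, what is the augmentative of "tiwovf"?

hodasokn and tamsahzofn both end in -n yet inflect differently (hoasdasokn, tamsahzofnir), so the final letter is not what conditions the rule; the second-to-last letter is.
"tiwovf" has second-to-last letter 'v'. The stems whose second-to-last letter is 'v' (tuwovn → lutuwovn, sihafnevn → lusihafnevn) add the prefix lu-.
The other patterns: stems whose second-to-last letter is 'n' add ra- … -ish around the stem; stems whose second-to-last letter is 'k' insert -as- after the first vowel; stems whose second-to-last letter is 'f' add -ir.
So tiwovf → lutiwovf.

lutiwovf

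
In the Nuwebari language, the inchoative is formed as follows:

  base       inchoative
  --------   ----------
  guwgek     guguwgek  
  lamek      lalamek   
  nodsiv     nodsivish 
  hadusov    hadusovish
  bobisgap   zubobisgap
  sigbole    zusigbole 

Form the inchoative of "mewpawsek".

guwgek and sigbole both have last vowel 'e' yet inflect differently (guguwgek, zusigbole), so the last vowel is not what conditions the rule; the final letter is.
"mewpawsek" ends in -k. The stems ending in -k (guwgek → guguwgek, lamek → lalamek) repeat the first consonant+vowel as a prefix.
The other patterns: stems ending in -v add -ish; stems ending in -e or -p add the prefix zu-.
So mewpawsek → memewpawsek.

memewpawsek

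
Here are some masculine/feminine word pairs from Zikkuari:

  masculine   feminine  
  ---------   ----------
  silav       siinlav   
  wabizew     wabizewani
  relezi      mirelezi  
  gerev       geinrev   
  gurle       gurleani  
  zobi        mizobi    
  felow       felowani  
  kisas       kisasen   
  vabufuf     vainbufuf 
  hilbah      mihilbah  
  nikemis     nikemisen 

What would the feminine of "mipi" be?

hilbah and silav both have last vowel 'a' yet inflect differently (mihilbah, siinlav), so the last vowel is not what conditions the rule; the final letter is.
"mipi" ends in -i. The stems ending in -i (zobi → mizobi, relezi → mirelezi) add the prefix mi-.
The other patterns: stems ending in -f or -v insert -in- after the first vowel; stems ending in -s add -en; stems ending in -e or -w add -ani.
So mipi → mimipi.

mimipi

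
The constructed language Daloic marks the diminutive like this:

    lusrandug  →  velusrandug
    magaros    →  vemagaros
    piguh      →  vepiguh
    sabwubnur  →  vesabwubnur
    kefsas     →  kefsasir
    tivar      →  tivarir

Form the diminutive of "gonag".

magaros and kefsas both end in -s yet inflect differently (vemagaros, kefsasir), so the final letter is not what conditions the rule; the last vowel is.
"gonag" has last vowel 'a'. The stems whose last vowel is 'a' (kefsas → kefsasir, tivar → tivarir) add -ir.
So gonag → gonagir.

gonagir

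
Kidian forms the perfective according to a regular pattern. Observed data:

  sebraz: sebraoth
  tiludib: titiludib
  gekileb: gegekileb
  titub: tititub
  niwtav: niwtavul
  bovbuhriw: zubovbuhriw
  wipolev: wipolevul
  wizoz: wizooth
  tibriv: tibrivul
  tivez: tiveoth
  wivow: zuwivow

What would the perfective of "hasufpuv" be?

gekileb and wipolev both have last vowel 'e' yet inflect differently (gegekileb, wipolevul), so the last vowel is not what conditions the rule; the final letter is.
"hasufpuv" ends in -v. The stems ending in -v (niwtav → niwtavul, wipolev → wipolevul, tibriv → tibrivul) add -ul.
The other patterns: stems ending in -b repeat the first consonant+vowel as a prefix; stems ending in -z drop the final letter and add -oth; stems ending in -w add the prefix zu-.
So hasufpuv → hasufpuvul.

hasufpuvul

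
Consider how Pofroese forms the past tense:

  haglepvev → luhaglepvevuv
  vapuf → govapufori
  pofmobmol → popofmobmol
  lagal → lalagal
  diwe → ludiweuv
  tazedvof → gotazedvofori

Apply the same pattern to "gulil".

tazedvof and pofmobmol both have last vowel 'o' yet inflect differently (gotazedvofori, popofmobmol), so the last vowel is not what conditions the rule; the final letter is.
"gulil" ends in -l. The stems ending in -l (pofmobmol → popofmobmol, lagal → lalagal) repeat the first consonant+vowel as a prefix.
The other patterns: stems ending in -f add go- … -ori around the stem; stems ending in -e or -v add lu- … -uv around the stem.
So gulil → gugulil.

gugulil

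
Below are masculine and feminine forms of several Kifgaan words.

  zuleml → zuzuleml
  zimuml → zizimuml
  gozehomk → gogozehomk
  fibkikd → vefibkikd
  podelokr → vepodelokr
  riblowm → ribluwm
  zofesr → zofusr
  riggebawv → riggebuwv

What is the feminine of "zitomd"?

"zitomd" has second-to-last letter 'm'. The stems whose second-to-last letter is 'm' (zuleml → zuzuleml, zimuml → zizimuml, gozehomk → gogozehomk) repeat the first consonant+vowel as a prefix.
The other patterns: stems whose second-to-last letter is 'k' add the prefix ve-; stems whose second-to-last letter is 's' or 'w' change the last vowel to 'u'.
So zitomd → zizitomd.

zizitomd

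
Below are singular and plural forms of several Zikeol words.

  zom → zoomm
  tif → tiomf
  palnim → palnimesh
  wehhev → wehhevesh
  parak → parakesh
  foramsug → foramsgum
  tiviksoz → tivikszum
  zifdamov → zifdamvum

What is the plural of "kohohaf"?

"kohohaf" has 3 vowels. The stems with 3 vowels (foramsug → foramsgum, tiviksoz → tivikszum, zifdamov → zifdamvum) delete the last vowel and add -um.
So kohohaf → kohohfum.

kohohfum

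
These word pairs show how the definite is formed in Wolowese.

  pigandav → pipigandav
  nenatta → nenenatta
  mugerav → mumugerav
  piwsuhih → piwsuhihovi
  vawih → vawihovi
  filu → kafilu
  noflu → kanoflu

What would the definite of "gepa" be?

gegepa

pigandav and piwsuhih both begin with p- yet inflect differently (pipigandav, piwsuhihovi), so the first letter is not what conditions the rule; the final letter is.
"gepa" ends in -a. The one such stem in the data (nenatta → nenenatta) repeats the first consonant+vowel as a prefix (as do pigandav, mugerav), so the same rule applies.
The other patterns: stems ending in -h add -ovi; stems ending in -u add the prefix ka-.
So gepa → gegepa.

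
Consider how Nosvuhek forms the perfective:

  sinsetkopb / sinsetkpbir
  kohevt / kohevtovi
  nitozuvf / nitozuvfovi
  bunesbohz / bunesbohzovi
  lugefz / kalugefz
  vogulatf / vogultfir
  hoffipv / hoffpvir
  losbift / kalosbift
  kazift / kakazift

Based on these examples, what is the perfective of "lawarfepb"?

lawarfpbir

kazift and kohevt both end in -t yet inflect differently (kakazift, kohevtovi), so the final letter is not what conditions the rule; the second-to-last letter is.
"lawarfepb" has second-to-last letter 'p'. The stems whose second-to-last letter is 'p' (hoffipv → hoffpvir, sinsetkopb → sinsetkpbir) delete the last vowel and add -ir.
So lawarfepb → lawarfpbir.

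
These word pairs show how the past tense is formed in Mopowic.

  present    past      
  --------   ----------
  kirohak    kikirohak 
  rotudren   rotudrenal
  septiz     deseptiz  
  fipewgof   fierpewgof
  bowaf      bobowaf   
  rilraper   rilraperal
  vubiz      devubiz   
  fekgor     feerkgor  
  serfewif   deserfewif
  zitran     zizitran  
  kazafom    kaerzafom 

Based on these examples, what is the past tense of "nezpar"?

"nezpar" has last vowel 'a'. The stems whose last vowel is 'a' (zitran → zizitran, bowaf → bobowaf, kirohak → kikirohak) repeat the first consonant+vowel as a prefix.
The other patterns: stems whose last vowel is 'i' add the prefix de-; stems whose last vowel is 'e' add -al; stems whose last vowel is 'o' insert -er- after the first vowel.
So nezpar → nenezpar.

nenezpar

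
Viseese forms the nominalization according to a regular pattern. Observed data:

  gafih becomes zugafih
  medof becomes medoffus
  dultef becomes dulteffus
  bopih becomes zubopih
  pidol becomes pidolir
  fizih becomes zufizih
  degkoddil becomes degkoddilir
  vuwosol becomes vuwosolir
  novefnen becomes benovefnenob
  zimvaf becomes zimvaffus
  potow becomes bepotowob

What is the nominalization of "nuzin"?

benuzinob

bopih and degkoddil both have last vowel 'i' yet inflect differently (zubopih, degkoddilir), so the last vowel is not what conditions the rule; the final letter is.
"nuzin" ends in -n. The one such stem in the data (novefnen → benovefnenob) adds be- … -ob around the stem, so the same rule applies.
So nuzin → benuzinob.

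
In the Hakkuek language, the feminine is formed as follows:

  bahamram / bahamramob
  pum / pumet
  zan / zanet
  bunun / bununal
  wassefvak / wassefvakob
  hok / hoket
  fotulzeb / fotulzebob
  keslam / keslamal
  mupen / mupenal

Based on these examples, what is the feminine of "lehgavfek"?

zan and mupen both end in -n yet inflect differently (zanet, mupenal), so the final letter is not what conditions the rule; the number of vowels is.
"lehgavfek" has 3 vowels. The stems with 3 vowels (wassefvak → wassefvakob, fotulzeb → fotulzebob, bahamram → bahamramob) add -ob.
So lehgavfek → lehgavfekob.

lehgavfekob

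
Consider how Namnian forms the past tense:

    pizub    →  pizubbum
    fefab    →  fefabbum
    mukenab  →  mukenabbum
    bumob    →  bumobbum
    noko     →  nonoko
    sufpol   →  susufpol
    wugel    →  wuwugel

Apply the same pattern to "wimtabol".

bumob and noko both have last vowel 'o' yet inflect differently (bumobbum, nonoko), so the last vowel is not what conditions the rule; the final letter is.
"wimtabol" ends in -l. The stems ending in -l (sufpol → susufpol, wugel → wuwugel) repeat the first consonant+vowel as a prefix.
So wimtabol → wiwimtabol.

wiwimtabol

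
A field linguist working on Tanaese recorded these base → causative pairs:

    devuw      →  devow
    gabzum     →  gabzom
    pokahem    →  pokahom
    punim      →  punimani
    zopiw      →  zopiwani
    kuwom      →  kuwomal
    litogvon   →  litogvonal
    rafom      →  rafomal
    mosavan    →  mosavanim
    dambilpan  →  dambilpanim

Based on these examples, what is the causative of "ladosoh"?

ladosohal

"ladosoh" has last vowel 'o'. The stems whose last vowel is 'o' (kuwom → kuwomal, litogvon → litogvonal, rafom → rafomal) add -al.
The other patterns: stems whose last vowel is 'e' or 'u' change the last vowel to 'o'; stems whose last vowel is 'i' add -ani; stems whose last vowel is 'a' add -im.
So ladosoh → ladosohal.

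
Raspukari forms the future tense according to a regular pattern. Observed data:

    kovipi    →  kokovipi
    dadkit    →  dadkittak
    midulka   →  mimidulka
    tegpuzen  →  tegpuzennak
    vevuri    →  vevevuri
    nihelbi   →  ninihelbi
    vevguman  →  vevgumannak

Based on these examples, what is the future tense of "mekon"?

mekonnak

dadkit and kovipi both have last vowel 'i' yet inflect differently (dadkittak, kokovipi), so the last vowel is not what conditions the rule; whether the stem ends in a vowel or a consonant is.
"mekon" ends in a consonant. The stems ending in a consonant (vevguman → vevgumannak, dadkit → dadkittak, tegpuzen → tegpuzennak) double the final consonant and add -ak.
The other pattern: stems ending in a vowel repeat the first consonant+vowel as a prefix.
So mekon → mekonnak.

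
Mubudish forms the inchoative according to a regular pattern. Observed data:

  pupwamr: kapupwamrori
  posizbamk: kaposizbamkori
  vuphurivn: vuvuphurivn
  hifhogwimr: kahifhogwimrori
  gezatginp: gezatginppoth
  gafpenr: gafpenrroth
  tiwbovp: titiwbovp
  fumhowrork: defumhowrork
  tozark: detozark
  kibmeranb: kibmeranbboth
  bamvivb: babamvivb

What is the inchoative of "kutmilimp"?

bamvivb and kibmeranb both end in -b yet inflect differently (babamvivb, kibmeranbboth), so the final letter is not what conditions the rule; the second-to-last letter is.
"kutmilimp" has second-to-last letter 'm'. The stems whose second-to-last letter is 'm' (hifhogwimr → kahifhogwimrori, pupwamr → kapupwamrori, posizbamk → kaposizbamkori) add ka- … -ori around the stem.
So kutmilimp → kakutmilimpori.

kakutmilimpori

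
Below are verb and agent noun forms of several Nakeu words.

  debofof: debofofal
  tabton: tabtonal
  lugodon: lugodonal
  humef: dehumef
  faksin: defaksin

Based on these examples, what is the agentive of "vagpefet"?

"vagpefet" has last vowel 'e'. The one such stem in the data (humef → dehumef) adds the prefix de-, so the same rule applies.
The other pattern: stems whose last vowel is 'o' add -al.
So vagpefet → devagpefet.

devagpefet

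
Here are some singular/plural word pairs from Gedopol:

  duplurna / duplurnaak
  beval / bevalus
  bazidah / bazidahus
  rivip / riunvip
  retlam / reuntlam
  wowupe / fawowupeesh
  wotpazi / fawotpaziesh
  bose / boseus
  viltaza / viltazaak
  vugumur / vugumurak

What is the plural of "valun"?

bose and wowupe both end in -e yet inflect differently (boseus, fawowupeesh), so the final letter is not what conditions the rule; the first letter is.
"valun" begins with v-. The stems beginning with v- (viltaza → viltazaak, vugumur → vugumurak) add -ak.
The other patterns: stems beginning with b- add -us; stems beginning with r- insert -un- after the first vowel; stems beginning with w- add fa- … -esh around the stem.
So valun → valunak.

valunak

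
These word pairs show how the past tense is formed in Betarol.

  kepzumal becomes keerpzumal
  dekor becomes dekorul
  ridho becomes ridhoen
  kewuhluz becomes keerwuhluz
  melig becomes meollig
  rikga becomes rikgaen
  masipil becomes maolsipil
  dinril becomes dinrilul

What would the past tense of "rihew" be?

kepzumal and dinril both end in -l yet inflect differently (keerpzumal, dinrilul), so the final letter is not what conditions the rule; the first letter is.
"rihew" begins with r-. The stems beginning with r- (ridho → ridhoen, rikga → rikgaen) add -en.
So rihew → rihewen.

rihewen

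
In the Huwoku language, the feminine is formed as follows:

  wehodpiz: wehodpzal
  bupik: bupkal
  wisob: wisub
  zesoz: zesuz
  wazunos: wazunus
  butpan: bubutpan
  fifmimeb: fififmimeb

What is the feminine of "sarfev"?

wehodpiz and zesoz both end in -z yet inflect differently (wehodpzal, zesuz), so the final letter is not what conditions the rule; the last vowel is.
"sarfev" has last vowel 'e'. The one such stem in the data (fifmimeb → fififmimeb) repeats the first consonant+vowel as a prefix (as does butpan), so the same rule applies.
So sarfev → sasarfev.

sasarfev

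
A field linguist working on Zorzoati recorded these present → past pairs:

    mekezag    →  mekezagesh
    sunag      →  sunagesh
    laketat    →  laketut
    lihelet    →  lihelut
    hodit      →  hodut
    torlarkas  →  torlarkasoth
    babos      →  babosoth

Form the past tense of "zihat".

zihut

"zihat" ends in -t. The stems ending in -t (laketat → laketut, lihelet → lihelut, hodit → hodut) change the last vowel to 'u'.
The other patterns: stems ending in -g add -esh; stems ending in -s add -oth.
So zihat → zihut.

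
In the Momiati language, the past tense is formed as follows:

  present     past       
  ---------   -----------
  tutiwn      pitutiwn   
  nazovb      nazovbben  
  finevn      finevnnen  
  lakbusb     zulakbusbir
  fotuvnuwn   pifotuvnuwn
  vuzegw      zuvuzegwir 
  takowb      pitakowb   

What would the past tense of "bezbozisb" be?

takowb and nazovb both end in -b yet inflect differently (pitakowb, nazovbben), so the final letter is not what conditions the rule; the second-to-last letter is.
"bezbozisb" has second-to-last letter 's'. The one such stem in the data (lakbusb → zulakbusbir) adds zu- … -ir around the stem, so the same rule applies.
The other patterns: stems whose second-to-last letter is 'w' add the prefix pi-; stems whose second-to-last letter is 'v' double the final consonant and add -en.
So bezbozisb → zubezbozisbir.

zubezbozisbir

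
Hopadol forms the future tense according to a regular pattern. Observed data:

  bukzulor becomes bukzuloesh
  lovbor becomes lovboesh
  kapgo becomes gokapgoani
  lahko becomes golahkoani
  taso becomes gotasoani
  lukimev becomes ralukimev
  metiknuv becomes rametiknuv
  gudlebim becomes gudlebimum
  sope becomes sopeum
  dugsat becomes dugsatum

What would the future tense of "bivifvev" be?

bukzulor and kapgo both have last vowel 'o' yet inflect differently (bukzuloesh, gokapgoani), so the last vowel is not what conditions the rule; the final letter is.
"bivifvev" ends in -v. The stems ending in -v (lukimev → ralukimev, metiknuv → rametiknuv) add the prefix ra-.
So bivifvev → rabivifvev.

rabivifvev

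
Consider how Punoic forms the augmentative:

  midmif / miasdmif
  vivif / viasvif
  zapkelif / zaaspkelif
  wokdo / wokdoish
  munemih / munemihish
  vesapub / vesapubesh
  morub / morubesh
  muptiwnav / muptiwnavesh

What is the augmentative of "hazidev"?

hazidevesh

midmif and munemih both have last vowel 'i' yet inflect differently (miasdmif, munemihish), so the last vowel is not what conditions the rule; the final letter is.
"hazidev" ends in -v. The one such stem in the data (muptiwnav → muptiwnavesh) adds -esh, so the same rule applies.
The other patterns: stems ending in -f insert -as- after the first vowel; stems ending in -h or -o add -ish.
So hazidev → hazidevesh.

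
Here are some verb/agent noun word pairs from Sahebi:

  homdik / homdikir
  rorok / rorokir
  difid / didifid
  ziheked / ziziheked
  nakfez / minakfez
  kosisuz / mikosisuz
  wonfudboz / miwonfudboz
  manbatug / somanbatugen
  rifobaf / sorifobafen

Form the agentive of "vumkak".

vumkakir

homdik and difid both have last vowel 'i' yet inflect differently (homdikir, didifid), so the last vowel is not what conditions the rule; the final letter is.
"vumkak" ends in -k. The stems ending in -k (homdik → homdikir, rorok → rorokir) add -ir.
So vumkak → vumkakir.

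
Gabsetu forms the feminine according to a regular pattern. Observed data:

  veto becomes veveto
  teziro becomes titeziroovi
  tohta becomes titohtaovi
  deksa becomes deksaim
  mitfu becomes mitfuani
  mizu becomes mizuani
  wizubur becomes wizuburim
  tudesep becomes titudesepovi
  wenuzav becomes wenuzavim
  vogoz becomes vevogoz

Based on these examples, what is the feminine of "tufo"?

"tufo" begins with t-. The stems beginning with t- (teziro → titeziroovi, tohta → titohtaovi, tudesep → titudesepovi) add ti- … -ovi around the stem.
The other patterns: stems beginning with m- add -ani; stems beginning with v- add the prefix ve-; stems beginning with d- or w- add -im.
So tufo → titufoovi.

titufoovi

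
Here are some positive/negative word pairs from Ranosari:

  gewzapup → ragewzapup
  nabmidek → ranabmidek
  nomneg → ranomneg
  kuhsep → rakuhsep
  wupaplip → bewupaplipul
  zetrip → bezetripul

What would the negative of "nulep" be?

"nulep" has last vowel 'e'. The stems whose last vowel is 'e' (nabmidek → ranabmidek, kuhsep → rakuhsep, nomneg → ranomneg) add the prefix ra-.
So nulep → ranulep.

ranulep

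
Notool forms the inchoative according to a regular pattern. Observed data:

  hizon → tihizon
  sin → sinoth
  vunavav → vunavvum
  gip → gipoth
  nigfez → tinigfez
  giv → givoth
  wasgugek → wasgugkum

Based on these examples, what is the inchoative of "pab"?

sin and hizon both end in -n yet inflect differently (sinoth, tihizon), so the final letter is not what conditions the rule; the number of vowels is.
"pab" has 1 vowel. The stems with 1 vowel (sin → sinoth, gip → gipoth, giv → givoth) add -oth.
The other patterns: stems with 2 vowels add the prefix ti-; stems with 3 vowels delete the last vowel and add -um.
So pab → paboth.

paboth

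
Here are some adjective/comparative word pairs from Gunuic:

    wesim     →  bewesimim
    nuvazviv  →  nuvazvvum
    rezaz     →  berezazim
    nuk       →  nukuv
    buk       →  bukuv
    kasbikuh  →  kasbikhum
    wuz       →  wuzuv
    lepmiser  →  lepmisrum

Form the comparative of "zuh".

wuz and rezaz both end in -z yet inflect differently (wuzuv, berezazim), so the final letter is not what conditions the rule; the number of vowels is.
"zuh" has 1 vowel. The stems with 1 vowel (buk → bukuv, wuz → wuzuv, nuk → nukuv) add -uv.
The other patterns: stems with 2 vowels add be- … -im around the stem; stems with 3 vowels delete the last vowel and add -um.
So zuh → zuhuv.

zuhuv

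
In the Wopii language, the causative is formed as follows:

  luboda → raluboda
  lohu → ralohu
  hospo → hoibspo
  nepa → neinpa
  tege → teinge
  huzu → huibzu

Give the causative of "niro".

"niro" begins with n-. The one such stem in the data (nepa → neinpa) inserts -in- after the first vowel (as does tege), so the same rule applies.
The other patterns: stems beginning with h- insert -ib- after the first vowel; stems beginning with l- add the prefix ra-.
So niro → niinro.

niinro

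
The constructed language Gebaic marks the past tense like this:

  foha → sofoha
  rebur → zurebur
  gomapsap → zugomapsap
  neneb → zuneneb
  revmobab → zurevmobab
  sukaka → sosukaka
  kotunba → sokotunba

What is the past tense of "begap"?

"begap" ends in a consonant. The stems ending in a consonant (neneb → zuneneb, revmobab → zurevmobab, gomapsap → zugomapsap) add the prefix zu-.
So begap → zubegap.

zubegap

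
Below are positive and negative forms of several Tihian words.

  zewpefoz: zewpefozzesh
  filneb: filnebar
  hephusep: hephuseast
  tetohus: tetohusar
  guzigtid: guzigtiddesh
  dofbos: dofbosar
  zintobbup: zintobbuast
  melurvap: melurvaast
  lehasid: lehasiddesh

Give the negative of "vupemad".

vupemaddesh

filneb and hephusep both have last vowel 'e' yet inflect differently (filnebar, hephuseast), so the last vowel is not what conditions the rule; the final letter is.
"vupemad" ends in -d. The stems ending in -d (lehasid → lehasiddesh, guzigtid → guzigtiddesh) double the final consonant and add -esh.
So vupemad → vupemaddesh.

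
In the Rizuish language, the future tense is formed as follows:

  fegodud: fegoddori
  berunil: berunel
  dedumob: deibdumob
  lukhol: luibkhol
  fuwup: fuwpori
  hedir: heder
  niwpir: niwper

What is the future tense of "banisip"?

banisep

"banisip" has last vowel 'i'. The stems whose last vowel is 'i' (berunil → berunel, niwpir → niwper, hedir → heder) change the last vowel to 'e'.
So banisip → banisep.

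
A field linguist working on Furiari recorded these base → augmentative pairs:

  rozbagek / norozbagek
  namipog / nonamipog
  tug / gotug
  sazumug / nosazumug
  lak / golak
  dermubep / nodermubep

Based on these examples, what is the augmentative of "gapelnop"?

nogapelnop

"gapelnop" has 3 vowels. The stems with 3 vowels (namipog → nonamipog, dermubep → nodermubep, sazumug → nosazumug) add the prefix no-.
The other pattern: stems with 1 vowel add the prefix go-.
So gapelnop → nogapelnop.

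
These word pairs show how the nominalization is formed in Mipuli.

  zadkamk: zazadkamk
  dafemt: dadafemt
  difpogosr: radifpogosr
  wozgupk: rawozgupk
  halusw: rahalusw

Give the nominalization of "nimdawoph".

zadkamk and wozgupk both end in -k yet inflect differently (zazadkamk, rawozgupk), so the final letter is not what conditions the rule; the second-to-last letter is.
"nimdawoph" has second-to-last letter 'p'. The one such stem in the data (wozgupk → rawozgupk) adds the prefix ra-, so the same rule applies.
The other pattern: stems whose second-to-last letter is 'm' repeat the first consonant+vowel as a prefix.
So nimdawoph → ranimdawoph.

ranimdawoph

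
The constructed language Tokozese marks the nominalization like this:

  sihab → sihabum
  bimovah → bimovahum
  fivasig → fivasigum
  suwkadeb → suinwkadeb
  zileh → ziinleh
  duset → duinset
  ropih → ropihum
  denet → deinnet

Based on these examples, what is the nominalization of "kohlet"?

zileh and ropih both end in -h yet inflect differently (ziinleh, ropihum), so the final letter is not what conditions the rule; the last vowel is.
"kohlet" has last vowel 'e'. The stems whose last vowel is 'e' (denet → deinnet, duset → duinset, suwkadeb → suinwkadeb) insert -in- after the first vowel.
So kohlet → koinhlet.

koinhlet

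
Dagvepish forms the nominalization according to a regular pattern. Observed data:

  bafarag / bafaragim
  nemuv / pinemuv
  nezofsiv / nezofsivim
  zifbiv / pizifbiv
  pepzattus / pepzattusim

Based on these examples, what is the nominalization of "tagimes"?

tagimesim

"tagimes" has 3 vowels. The stems with 3 vowels (nezofsiv → nezofsivim, bafarag → bafaragim, pepzattus → pepzattusim) add -im.
The other pattern: stems with 2 vowels add the prefix pi-.
So tagimes → tagimesim.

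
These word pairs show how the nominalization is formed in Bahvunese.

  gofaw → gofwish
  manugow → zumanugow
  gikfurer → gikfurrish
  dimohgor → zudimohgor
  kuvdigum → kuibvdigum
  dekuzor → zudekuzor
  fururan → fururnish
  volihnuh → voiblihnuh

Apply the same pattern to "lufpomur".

luibfpomur

manugow and gofaw both end in -w yet inflect differently (zumanugow, gofwish), so the final letter is not what conditions the rule; the last vowel is.
"lufpomur" has last vowel 'u'. The stems whose last vowel is 'u' (kuvdigum → kuibvdigum, volihnuh → voiblihnuh) insert -ib- after the first vowel.
The other patterns: stems whose last vowel is 'o' add the prefix zu-; stems whose last vowel is 'a' or 'e' delete the last vowel and add -ish.
So lufpomur → luibfpomur.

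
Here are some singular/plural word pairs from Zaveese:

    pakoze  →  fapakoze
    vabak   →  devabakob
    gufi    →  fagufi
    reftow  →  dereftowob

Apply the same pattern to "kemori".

fakemori

gufi and vabak both have 2 vowels yet inflect differently (fagufi, devabakob), so the number of vowels is not what conditions the rule; whether the stem ends in a vowel or a consonant is.
"kemori" ends in a vowel. The stems ending in a vowel (gufi → fagufi, pakoze → fapakoze) add the prefix fa-.
The other pattern: stems ending in a consonant add de- … -ob around the stem.
So kemori → fakemori.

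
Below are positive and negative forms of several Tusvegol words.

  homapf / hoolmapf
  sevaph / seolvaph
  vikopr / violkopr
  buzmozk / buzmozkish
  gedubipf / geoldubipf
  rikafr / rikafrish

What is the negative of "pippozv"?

vikopr and rikafr both end in -r yet inflect differently (violkopr, rikafrish), so the final letter is not what conditions the rule; the second-to-last letter is.
"pippozv" has second-to-last letter 'z'. The one such stem in the data (buzmozk → buzmozkish) adds -ish, so the same rule applies.
The other pattern: stems whose second-to-last letter is 'p' insert -ol- after the first vowel.
So pippozv → pippozvish.

pippozvish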